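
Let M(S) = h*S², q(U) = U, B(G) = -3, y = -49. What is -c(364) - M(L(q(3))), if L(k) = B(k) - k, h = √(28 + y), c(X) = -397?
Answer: 397 - 36*I*√21 ≈ 397.0 - 164.97*I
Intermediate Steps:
h = I*√21 (h = √(28 - 49) = √(-21) = I*√21 ≈ 4.5826*I)
L(k) = -3 - k
M(S) = I*√21*S² (M(S) = (I*√21)*S² = I*√21*S²)
-c(364) - M(L(q(3))) = -1*(-397) - I*√21*(-3 - 1*3)² = 397 - I*√21*(-3 - 3)² = 397 - I*√21*(-6)² = 397 - I*√21*36 = 397 - 36*I*√21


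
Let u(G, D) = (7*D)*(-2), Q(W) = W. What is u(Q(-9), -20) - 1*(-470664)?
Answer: 470944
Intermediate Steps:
u(G, D) = -14*D
u(Q(-9), -20) - 1*(-470664) = -14*(-20) - 1*(-470664) = 280 + 470664 = 470944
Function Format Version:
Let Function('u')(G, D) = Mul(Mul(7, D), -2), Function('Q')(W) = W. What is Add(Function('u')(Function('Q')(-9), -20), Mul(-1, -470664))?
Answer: 470944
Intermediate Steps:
Function('u')(G, D) = Mul(-14, D)
Add(Function('u')(Function('Q')(-9), -20), Mul(-1, -470664)) = Add(Mul(-14, -20), Mul(-1, -470664)) = Add(280, 470664) = 470944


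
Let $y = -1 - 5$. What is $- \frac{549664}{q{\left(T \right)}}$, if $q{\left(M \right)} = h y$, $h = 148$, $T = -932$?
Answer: $\frac{68708}{111} \approx 618.99$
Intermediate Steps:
$y = -6$ ($y = -1 - 5 = -6$)
$q{\left(M \right)} = -888$ ($q{\left(M \right)} = 148 \left(-6\right) = -888$)
$- \frac{549664}{q{\left(T \right)}} = - \frac{549664}{-888} = \left(-549664\right) \left(- \frac{1}{888}\right) = \frac{68708}{111}$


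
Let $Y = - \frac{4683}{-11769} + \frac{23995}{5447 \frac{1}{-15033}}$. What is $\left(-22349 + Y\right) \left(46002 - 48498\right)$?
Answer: $\frac{363388811079744}{1643737} \approx 2.2107 \cdot 10^{8}$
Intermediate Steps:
$Y = - \frac{1415083640938}{21368581}$ ($Y = \left(-4683\right) \left(- \frac{1}{11769}\right) + \frac{23995}{5447 \left(- \frac{1}{15033}\right)} = \frac{1561}{3923} + \frac{23995}{- \frac{5447}{15033}} = \frac{1561}{3923} + 23995 \left(- \frac{15033}{5447}\right) = \frac{1561}{3923} - \frac{360716835}{5447} = - \frac{1415083640938}{21368581} \approx -66223.0$)
$\left(-22349 + Y\right) \left(46002 - 48498\right) = \left(-22349 - \frac{1415083640938}{21368581}\right) \left(46002 - 48498\right) = \left(- \frac{1892650057707}{21368581}\right) \left(-2496\right) = \frac{363388811079744}{1643737}$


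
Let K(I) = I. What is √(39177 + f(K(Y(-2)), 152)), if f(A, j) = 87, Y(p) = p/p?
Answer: 4*√2454 ≈ 198.15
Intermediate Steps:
Y(p) = 1
√(39177 + f(K(Y(-2)), 152)) = √(39177 + 87) = √39264 = 4*√2454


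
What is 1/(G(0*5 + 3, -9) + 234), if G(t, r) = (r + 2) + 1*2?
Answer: 1/229 ≈ 0.0043668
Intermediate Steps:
G(t, r) = 4 + r (G(t, r) = (2 + r) + 2 = 4 + r)
1/(G(0*5 + 3, -9) + 234) = 1/((4 - 9) + 234) = 1/(-5 + 234) = 1/229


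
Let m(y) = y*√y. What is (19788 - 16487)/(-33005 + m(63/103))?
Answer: -17007437964305/170048618568304 - 9180081*√721/170048618568304 ≈ -0.10002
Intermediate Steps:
m(y) = y^(3/2)
(19788 - 16487)/(-33005 + m(63/103)) = (19788 - 16487)/(-33005 + (63/103)^(3/2)) = 3301/(-33005 + (63*(1/103))^(3/2)) = 3301/(-33005 + (63/103)^(3/2)) = 3301/(-33005 + 189*√721/10609)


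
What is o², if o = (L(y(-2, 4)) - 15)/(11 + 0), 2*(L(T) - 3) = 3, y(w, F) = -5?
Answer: 441/484 ≈ 0.91116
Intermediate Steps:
L(T) = 9/2 (L(T) = 3 + (½)*3 = 3 + 3/2 = 9/2)
o = -21/22 (o = (9/2 - 15)/(11 + 0) = -21/2/11 = -21/2*1/11 = -21/22 ≈ -0.95455)
o² = (-21/22)² = 441/484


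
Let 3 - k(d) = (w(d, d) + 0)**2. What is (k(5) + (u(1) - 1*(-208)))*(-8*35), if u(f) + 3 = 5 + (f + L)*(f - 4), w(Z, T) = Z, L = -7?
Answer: -57680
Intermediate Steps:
k(d) = 3 - d**2 (k(d) = 3 - (d + 0)**2 = 3 - d**2)
u(f) = 2 + (-7 + f)*(-4 + f) (u(f) = -3 + (5 + (f - 7)*(f - 4)) = -3 + (5 + (-7 + f)*(-4 + f)) = 2 + (-7 + f)*(-4 + f))
(k(5) + (u(1) - 1*(-208)))*(-8*35) = ((3 - 1*5**2) + ((30 + 1**2 - 11*1) - 1*(-208)))*(-8*35) = ((3 - 1*25) + ((30 + 1 - 11) + 208))*(-280) = ((3 - 25) + (20 + 208))*(-280) = (-22 + 228)*(-280) = 206*(-280) = -57680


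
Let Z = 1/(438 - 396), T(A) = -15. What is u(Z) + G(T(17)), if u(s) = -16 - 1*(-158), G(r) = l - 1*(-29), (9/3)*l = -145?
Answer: 368/3 ≈ 122.67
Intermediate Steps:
l = -145/3 (l = (⅓)*(-145) = -145/3 ≈ -48.333)
G(r) = -58/3 (G(r) = -145/3 - 1*(-29) = -145/3 + 29 = -58/3)
Z = 1/42 ≈ 0.023810
u(s) = 142 (u(s) = -16 + 158 = 142)
u(Z) + G(T(17)) = 142 - 58/3 = 368/3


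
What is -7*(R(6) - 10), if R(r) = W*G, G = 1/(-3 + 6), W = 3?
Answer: 63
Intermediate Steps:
G = 1/3 ≈ 0.33333
R(r) = 1 (R(r) = 3*(1/3) = 1)
-7*(R(6) - 10) = -7*(1 - 10) = -7*(-9) = 63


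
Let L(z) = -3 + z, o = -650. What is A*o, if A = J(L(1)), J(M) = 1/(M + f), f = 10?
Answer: -325/4 ≈ -81.250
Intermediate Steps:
J(M) = 1/(10 + M) (J(M) = 1/(M + 10) = 1/(10 + M))
A = ⅛ (A = 1/(10 + (-3 + 1)) = 1/(10 - 2) = 1/8 = ⅛ ≈ 0.12500)
A*o = (⅛)*(-650) = -325/4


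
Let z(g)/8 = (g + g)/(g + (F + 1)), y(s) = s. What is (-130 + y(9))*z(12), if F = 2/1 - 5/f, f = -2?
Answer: -46464/35 ≈ -1327.5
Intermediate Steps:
F = 9/2 (F = 2/1 - 5/(-2) = 2*1 - 5*(-½) = 2 + 5/2 = 9/2 ≈ 4.5000)
z(g) = 16*g/(11/2 + g) (z(g) = 8*((g + g)/(g + (9/2 + 1))) = 8*((2*g)/(g + 11/2)) = 8*((2*g)/(11/2 + g)) = 8*(2*g/(11/2 + g)) = 16*g/(11/2 + g))
(-130 + y(9))*z(12) = (-130 + 9)*(32*12/(11 + 2*12)) = -3872*12/(11 + 24) = -3872*12/35 = -121*384/35 = -46464/35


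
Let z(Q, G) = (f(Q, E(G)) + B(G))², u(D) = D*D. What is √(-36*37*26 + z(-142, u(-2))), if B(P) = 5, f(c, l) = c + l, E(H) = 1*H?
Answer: I*√16943 ≈ 130.17*I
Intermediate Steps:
E(H) = H
u(D) = D²
z(Q, G) = (5 + G + Q)² (z(Q, G) = ((Q + G) + 5)² = ((G + Q) + 5)² = (5 + G + Q)²)
√(-36*37*26 + z(-142, u(-2))) = √(-36*37*26 + (5 + (-2)² - 142)²) = √(-1332*26 + (5 + 4 - 142)²) = √(-34632 + (-133)²) = √(-34632 + 17689) = √(-16943) = I*√16943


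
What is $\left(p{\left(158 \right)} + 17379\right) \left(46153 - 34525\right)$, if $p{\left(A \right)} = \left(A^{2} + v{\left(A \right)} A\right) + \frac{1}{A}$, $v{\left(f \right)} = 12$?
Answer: $\frac{40638482082}{79} \approx 5.1441 \cdot 10^{8}$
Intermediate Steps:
$p{\left(A \right)} = \frac{1}{A} + A^{2} + 12 A$ ($p{\left(A \right)} = \left(A^{2} + 12 A\right) + \frac{1}{A} = \frac{1}{A} + A^{2} + 12 A$)
$\left(p{\left(158 \right)} + 17379\right) \left(46153 - 34525\right) = \left(\frac{1 + 158^{2} \left(12 + 158\right)}{158} + 17379\right) \left(46153 - 34525\right) = \left(\frac{1 + 24964 \cdot 170}{158} + 17379\right) 11628 = \left(\frac{1 + 4243880}{158} + 17379\right) 11628 = \left(\frac{1}{158} \cdot 4243881 + 17379\right) 11628 = \left(\frac{4243881}{158} + 17379\right) 11628 = \frac{6989763}{158} \cdot 11628 = \frac{40638482082}{79}$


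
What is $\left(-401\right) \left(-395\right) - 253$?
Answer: $158142$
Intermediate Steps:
$\left(-401\right) \left(-395\right) - 253 = 158395 - 253 = 158142$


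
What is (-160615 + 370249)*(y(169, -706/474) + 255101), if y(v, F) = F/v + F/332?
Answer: 118521119090524077/2216266 ≈ 5.3478e+10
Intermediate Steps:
y(v, F) = F/332 + F/v (y(v, F) = F/v + F*(1/332) = F/v + F/332 = F/332 + F/v)
(-160615 + 370249)*(y(169, -706/474) + 255101) = (-160615 + 370249)*(((-706/474)/332 - 706/474/169) + 255101) = 209634*(((-706*1/474)/332 - 706*1/474*(1/169)) + 255101) = 209634*(((1/332)*(-353/237) - 353/237*1/169) + 255101) = 209634*((-353/78684 - 353/40053) + 255101) = 209634*(-58951/4432532 + 255101) = 209634*(1130743286781/4432532) = 118521119090524077/2216266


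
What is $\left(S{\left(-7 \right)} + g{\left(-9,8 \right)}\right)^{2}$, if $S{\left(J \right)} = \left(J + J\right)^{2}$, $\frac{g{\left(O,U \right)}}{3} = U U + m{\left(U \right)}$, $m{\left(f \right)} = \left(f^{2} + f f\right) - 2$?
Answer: $586756$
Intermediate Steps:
$m{\left(f \right)} = -2 + 2 f^{2}$ ($m{\left(f \right)} = \left(f^{2} + f^{2}\right) - 2 = 2 f^{2} - 2 = -2 + 2 f^{2}$)
$g{\left(O,U \right)} = -6 + 9 U^{2}$ ($g{\left(O,U \right)} = 3 \left(U U + \left(-2 + 2 U^{2}\right)\right) = 3 \left(U^{2} + \left(-2 + 2 U^{2}\right)\right) = 3 \left(-2 + 3 U^{2}\right) = -6 + 9 U^{2}$)
$S{\left(J \right)} = 4 J^{2}$ ($S{\left(J \right)} = \left(2 J\right)^{2} = 4 J^{2}$)
$\left(S{\left(-7 \right)} + g{\left(-9,8 \right)}\right)^{2} = \left(4 \left(-7\right)^{2} - \left(6 - 9 \cdot 8^{2}\right)\right)^{2} = \left(4 \cdot 49 + \left(-6 + 9 \cdot 64\right)\right)^{2} = \left(196 + \left(-6 + 576\right)\right)^{2} = \left(196 + 570\right)^{2} = 766^{2} = 586756$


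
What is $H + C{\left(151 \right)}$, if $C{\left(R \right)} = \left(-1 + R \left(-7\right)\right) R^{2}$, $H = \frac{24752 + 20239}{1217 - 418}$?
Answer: $- \frac{19274597951}{799} \approx -2.4123 \cdot 10^{7}$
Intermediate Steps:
$H = \frac{44991}{799} \approx 56.309$
$C{\left(R \right)} = R^{2} \left(-1 - 7 R\right)$ ($C{\left(R \right)} = \left(-1 - 7 R\right) R^{2} = R^{2} \left(-1 - 7 R\right)$)
$H + C{\left(151 \right)} = \frac{44991}{799} + 151^{2} \left(-1 - 1057\right) = \frac{44991}{799} + 22801 \left(-1 - 1057\right) = \frac{44991}{799} + 22801 \left(-1058\right) = \frac{44991}{799} - 24123458 = - \frac{19274597951}{799}$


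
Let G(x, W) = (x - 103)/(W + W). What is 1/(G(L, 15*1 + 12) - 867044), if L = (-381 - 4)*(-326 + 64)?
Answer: -18/15573203 ≈ -1.1558e-6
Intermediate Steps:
L = 100870 (L = -385*(-262) = 100870)
G(x, W) = (-103 + x)/(2*W) (G(x, W) = (-103 + x)/((2*W)) = (-103 + x)*(1/(2*W)) = (-103 + x)/(2*W))
1/(G(L, 15*1 + 12) - 867044) = 1/((-103 + 100870)/(2*(15*1 + 12)) - 867044) = 1/((1/2)*100767/(15 + 12) - 867044) = 1/((1/2)*100767/27 - 867044) = 1/((1/2)*(1/27)*100767 - 867044) = 1/(33589/18 - 867044) = 1/(-15573203/18) = -18/15573203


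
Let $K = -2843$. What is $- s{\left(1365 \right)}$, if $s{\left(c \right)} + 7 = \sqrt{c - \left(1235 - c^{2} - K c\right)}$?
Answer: $7 - 2 i \sqrt{504335} \approx 7.0 - 1420.3 i$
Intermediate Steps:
$s{\left(c \right)} = -7 + \sqrt{-1235 + c^{2} - 2842 c}$ ($s{\left(c \right)} = -7 + \sqrt{c - \left(1235 - c^{2} + 2843 c\right)} = -7 + \sqrt{-1235 + c^{2} - 2842 c}$)
$- s{\left(1365 \right)} = - (-7 + \sqrt{-1235 + 1365^{2} - 3879330}) = - (-7 + \sqrt{-1235 + 1863225 - 3879330}) = - (-7 + \sqrt{-2017340}) = - (-7 + 2 i \sqrt{504335}) = 7 - 2 i \sqrt{504335}$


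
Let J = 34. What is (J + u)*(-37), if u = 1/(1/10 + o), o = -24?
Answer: -300292/239 ≈ -1256.5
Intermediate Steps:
u = -10/239 (u = 1/(1/10 - 24) = 1/(⅒ - 24) = 1/(-239/10) = -10/239 ≈ -0.041841)
(J + u)*(-37) = (34 - 10/239)*(-37) = (8116/239)*(-37) = -300292/239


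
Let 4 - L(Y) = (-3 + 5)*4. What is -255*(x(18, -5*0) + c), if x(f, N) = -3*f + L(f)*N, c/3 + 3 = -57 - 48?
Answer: 96390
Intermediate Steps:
c = -324 (c = -9 + 3*(-57 - 48) = -9 + 3*(-105) = -9 - 315 = -324)
L(Y) = -4 (L(Y) = 4 - (-3 + 5)*4 = 4 - 2*4 = 4 - 1*8 = 4 - 8 = -4)
x(f, N) = -4*N - 3*f (x(f, N) = -3*f - 4*N = -4*N - 3*f)
-255*(x(18, -5*0) + c) = -255*((-(-20)*0 - 3*18) - 324) = -255*((-4*0 - 54) - 324) = -255*((0 - 54) - 324) = -255*(-54 - 324) = -255*(-378) = 96390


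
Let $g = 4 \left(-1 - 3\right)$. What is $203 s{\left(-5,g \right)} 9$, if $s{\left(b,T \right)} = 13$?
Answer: $23751$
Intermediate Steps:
$g = -16$ ($g = 4 \left(-4\right) = -16$)
$203 s{\left(-5,g \right)} 9 = 203 \cdot 13 \cdot 9 = 2639 \cdot 9 = 23751$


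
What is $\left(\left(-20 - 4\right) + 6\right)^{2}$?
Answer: $324$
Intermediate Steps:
$\left(\left(-20 - 4\right) + 6\right)^{2} = \left(-24 + 6\right)^{2} = \left(-18\right)^{2} = 324$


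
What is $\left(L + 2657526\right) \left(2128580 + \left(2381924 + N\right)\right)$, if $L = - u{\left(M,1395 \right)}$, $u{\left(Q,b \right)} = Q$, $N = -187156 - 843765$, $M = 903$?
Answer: $9243940228209$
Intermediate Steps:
$N = -1030921$ ($N = -187156 - 843765 = -1030921$)
$L = -903$ ($L = \left(-1\right) 903 = -903$)
$\left(L + 2657526\right) \left(2128580 + \left(2381924 + N\right)\right) = \left(-903 + 2657526\right) \left(2128580 + \left(2381924 - 1030921\right)\right) = 2656623 \left(2128580 + 1351003\right) = 2656623 \cdot 3479583 = 9243940228209$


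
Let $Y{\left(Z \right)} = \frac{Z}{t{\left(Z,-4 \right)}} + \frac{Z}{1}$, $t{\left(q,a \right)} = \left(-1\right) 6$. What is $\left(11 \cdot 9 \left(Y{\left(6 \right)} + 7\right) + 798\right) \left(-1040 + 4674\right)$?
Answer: $7217124$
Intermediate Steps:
$t{\left(q,a \right)} = -6$
$Y{\left(Z \right)} = \frac{5 Z}{6}$ ($Y{\left(Z \right)} = \frac{Z}{-6} + \frac{Z}{1} = Z \left(- \frac{1}{6}\right) + Z 1 = - \frac{Z}{6} + Z = \frac{5 Z}{6}$)
$\left(11 \cdot 9 \left(Y{\left(6 \right)} + 7\right) + 798\right) \left(-1040 + 4674\right) = \left(11 \cdot 9 \left(\frac{5}{6} \cdot 6 + 7\right) + 798\right) \left(-1040 + 4674\right) = \left(99 \left(5 + 7\right) + 798\right) 3634 = \left(99 \cdot 12 + 798\right) 3634 = \left(1188 + 798\right) 3634 = 1986 \cdot 3634 = 7217124$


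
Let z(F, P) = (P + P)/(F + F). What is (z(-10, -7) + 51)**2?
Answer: 267289/100 ≈ 2672.9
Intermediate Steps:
z(F, P) = P/F (z(F, P) = (2*P)/((2*F)) = (2*P)*(1/(2*F)) = P/F)
(z(-10, -7) + 51)**2 = (-7/(-10) + 51)**2 = (-7*(-1/10) + 51)**2 = (7/10 + 51)**2 = (517/10)**2 = 267289/100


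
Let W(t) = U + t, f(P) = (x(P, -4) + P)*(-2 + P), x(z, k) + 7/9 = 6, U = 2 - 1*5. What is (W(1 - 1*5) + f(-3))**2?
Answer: 26569/81 ≈ 328.01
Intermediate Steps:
U = -3 (U = 2 - 5 = -3)
x(z, k) = 47/9 (x(z, k) = -7/9 + 6 = 47/9)
f(P) = (-2 + P)*(47/9 + P) (f(P) = (47/9 + P)*(-2 + P) = (-2 + P)*(47/9 + P))
W(t) = -3 + t
(W(1 - 1*5) + f(-3))**2 = ((-3 + (1 - 1*5)) + (-94/9 + (-3)**2 + (29/9)*(-3)))**2 = ((-3 + (1 - 5)) + (-94/9 + 9 - 29/3))**2 = ((-3 - 4) - 100/9)**2 = (-7 - 100/9)**2 = (-163/9)**2 = 26569/81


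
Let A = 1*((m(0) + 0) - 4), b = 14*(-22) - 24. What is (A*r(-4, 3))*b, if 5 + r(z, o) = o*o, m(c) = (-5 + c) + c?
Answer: 11952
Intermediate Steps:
m(c) = -5 + 2*c
r(z, o) = -5 + o² (r(z, o) = -5 + o*o = -5 + o²)
b = -332 (b = -308 - 24 = -332)
A = -9 (A = 1*(((-5 + 2*0) + 0) - 4) = 1*(((-5 + 0) + 0) - 4) = 1*((-5 + 0) - 4) = 1*(-5 - 4) = 1*(-9) = -9)
(A*r(-4, 3))*b = -9*(-5 + 3²)*(-332) = -9*(-5 + 9)*(-332) = -9*4*(-332) = -36*(-332) = 11952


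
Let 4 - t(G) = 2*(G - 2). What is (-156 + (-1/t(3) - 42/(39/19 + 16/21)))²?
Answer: 148236550225/5044516 ≈ 29386.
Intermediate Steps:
t(G) = 8 - 2*G (t(G) = 4 - 2*(G - 2) = 4 - 2*(-2 + G) = 4 - (-4 + 2*G) = 4 + (4 - 2*G) = 8 - 2*G)
(-156 + (-1/t(3) - 42/(39/19 + 16/21)))² = (-156 + (-1/(8 - 2*3) - 42/(39/19 + 16/21)))² = (-156 + (-1/(8 - 6) - 42/(39*(1/19) + 16*(1/21))))² = (-156 + (-1/2 - 42/(39/19 + 16/21)))² = (-156 + (-1*½ - 42/1123/399))² = (-156 + (-½ - 42*399/1123))² = (-156 + (-½ - 16758/1123))² = (-156 - 34639/2246)² = (-385015/2246)² = 148236550225/5044516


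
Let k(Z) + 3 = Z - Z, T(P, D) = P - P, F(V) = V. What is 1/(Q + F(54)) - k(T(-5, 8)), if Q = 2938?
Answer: 8977/2992 ≈ 3.0003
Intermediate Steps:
T(P, D) = 0
k(Z) = -3 (k(Z) = -3 + (Z - Z) = -3 + 0 = -3)
1/(Q + F(54)) - k(T(-5, 8)) = 1/(2938 + 54) - 1*(-3) = 1/2992 + 3 = 8977/2992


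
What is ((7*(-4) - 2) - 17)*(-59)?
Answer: 2773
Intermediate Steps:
((7*(-4) - 2) - 17)*(-59) = ((-28 - 2) - 17)*(-59) = (-30 - 17)*(-59) = -47*(-59) = 2773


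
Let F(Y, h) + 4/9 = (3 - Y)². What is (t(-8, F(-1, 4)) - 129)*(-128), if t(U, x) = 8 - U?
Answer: 14464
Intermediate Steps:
F(Y, h) = -4/9 + (3 - Y)²
(t(-8, F(-1, 4)) - 129)*(-128) = ((8 - 1*(-8)) - 129)*(-128) = ((8 + 8) - 129)*(-128) = (16 - 129)*(-128) = -113*(-128) = 14464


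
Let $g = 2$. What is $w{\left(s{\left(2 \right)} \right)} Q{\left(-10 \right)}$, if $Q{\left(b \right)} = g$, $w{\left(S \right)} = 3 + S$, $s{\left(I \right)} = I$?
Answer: $10$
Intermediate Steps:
$Q{\left(b \right)} = 2$
$w{\left(s{\left(2 \right)} \right)} Q{\left(-10 \right)} = \left(3 + 2\right) 2 = 5 \cdot 2 = 10$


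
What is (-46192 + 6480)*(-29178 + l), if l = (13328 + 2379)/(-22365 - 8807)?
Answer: 9030035462744/7793 ≈ 1.1587e+9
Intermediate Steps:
l = -15707/31172 (l = 15707/(-31172) = 15707*(-1/31172) = -15707/31172 ≈ -0.50388)
(-46192 + 6480)*(-29178 + l) = (-46192 + 6480)*(-29178 - 15707/31172) = -39712*(-909552323/31172) = 9030035462744/7793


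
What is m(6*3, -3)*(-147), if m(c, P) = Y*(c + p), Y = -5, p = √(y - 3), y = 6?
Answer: 13230 + 735*√3 ≈ 14503.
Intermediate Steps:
p = √3 (p = √(6 - 3) = √3 ≈ 1.7320)
m(c, P) = -5*c - 5*√3 (m(c, P) = -5*(c + √3) = -5*c - 5*√3)
m(6*3, -3)*(-147) = (-30*3 - 5*√3)*(-147) = (-5*18 - 5*√3)*(-147) = (-90 - 5*√3)*(-147) = 13230 + 735*√3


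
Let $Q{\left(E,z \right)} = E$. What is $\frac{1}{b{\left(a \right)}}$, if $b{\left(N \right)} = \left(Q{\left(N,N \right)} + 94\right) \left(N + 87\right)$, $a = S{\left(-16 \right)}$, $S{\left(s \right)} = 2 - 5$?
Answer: $\frac{1}{7644} \approx 0.00013082$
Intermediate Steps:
$S{\left(s \right)} = -3$ ($S{\left(s \right)} = 2 - 5 = -3$)
$a = -3$
$b{\left(N \right)} = \left(87 + N\right) \left(94 + N\right)$ ($b{\left(N \right)} = \left(N + 94\right) \left(N + 87\right) = \left(94 + N\right) \left(87 + N\right) = \left(87 + N\right) \left(94 + N\right)$)
$\frac{1}{b{\left(a \right)}} = \frac{1}{8178 + \left(-3\right)^{2} + 181 \left(-3\right)} = \frac{1}{8178 + 9 - 543} = \frac{1}{7644}$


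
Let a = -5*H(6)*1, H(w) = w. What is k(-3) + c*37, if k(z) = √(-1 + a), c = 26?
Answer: 962 + I*√31 ≈ 962.0 + 5.5678*I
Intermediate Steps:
a = -30 (a = -5*6*1 = -30*1 = -30)
k(z) = I*√31 (k(z) = √(-1 - 30) = √(-31) = I*√31)
k(-3) + c*37 = I*√31 + 26*37 = I*√31 + 962 = 962 + I*√31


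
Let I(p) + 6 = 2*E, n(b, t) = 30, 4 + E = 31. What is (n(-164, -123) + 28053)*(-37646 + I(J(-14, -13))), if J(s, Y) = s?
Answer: -1055864634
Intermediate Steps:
E = 27 (E = -4 + 31 = 27)
I(p) = 48 (I(p) = -6 + 2*27 = -6 + 54 = 48)
(n(-164, -123) + 28053)*(-37646 + I(J(-14, -13))) = (30 + 28053)*(-37646 + 48) = 28083*(-37598) = -1055864634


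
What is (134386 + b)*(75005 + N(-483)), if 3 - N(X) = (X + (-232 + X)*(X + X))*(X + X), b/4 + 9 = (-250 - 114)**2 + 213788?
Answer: 1013216011505420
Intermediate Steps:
b = 1385100 (b = -36 + 4*((-250 - 114)**2 + 213788) = -36 + 4*((-364)**2 + 213788) = -36 + 4*(132496 + 213788) = -36 + 4*346284 = -36 + 1385136 = 1385100)
N(X) = 3 - 2*X*(X + 2*X*(-232 + X)) (N(X) = 3 - (X + (-232 + X)*(X + X))*(X + X) = 3 - (X + (-232 + X)*(2*X))*2*X = 3 - (X + 2*X*(-232 + X))*2*X = 3 - 2*X*(X + 2*X*(-232 + X)))
(134386 + b)*(75005 + N(-483)) = (134386 + 1385100)*(75005 + (3 - 4*(-483)**3 + 926*(-483)**2)) = 1519486*(75005 + (3 - 4*(-112678587) + 926*233289)) = 1519486*(75005 + (3 + 450714348 + 216025614)) = 1519486*(75005 + 666739965) = 1519486*666814970 = 1013216011505420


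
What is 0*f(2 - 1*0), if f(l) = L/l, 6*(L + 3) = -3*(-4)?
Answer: 0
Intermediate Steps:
L = -1 (L = -3 + (-3*(-4))/6 = -3 + (1/6)*12 = -3 + 2 = -1)
f(l) = -1/l
0*f(2 - 1*0) = 0*(-1/(2 - 1*0)) = 0*(-1/(2 + 0)) = 0*(-1/2) = 0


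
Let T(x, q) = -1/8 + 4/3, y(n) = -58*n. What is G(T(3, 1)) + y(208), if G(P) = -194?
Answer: -12258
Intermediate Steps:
T(x, q) = 29/24 (T(x, q) = -1*1/8 + 4*(1/3) = -1/8 + 4/3 = 29/24)
G(T(3, 1)) + y(208) = -194 - 58*208 = -194 - 12064 = -12258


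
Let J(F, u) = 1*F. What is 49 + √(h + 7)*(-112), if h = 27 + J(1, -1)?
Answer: 49 - 112*√35 ≈ -613.60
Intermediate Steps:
J(F, u) = F
h = 28 (h = 27 + 1 = 28)
49 + √(h + 7)*(-112) = 49 + √(28 + 7)*(-112) = 49 + √35*(-112) = 49 - 112*√35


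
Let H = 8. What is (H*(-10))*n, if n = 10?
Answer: -800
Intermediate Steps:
(H*(-10))*n = (8*(-10))*10 = -80*10 = -800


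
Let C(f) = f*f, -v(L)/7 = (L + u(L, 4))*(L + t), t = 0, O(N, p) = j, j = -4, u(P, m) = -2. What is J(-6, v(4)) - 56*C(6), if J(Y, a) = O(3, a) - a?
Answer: -1964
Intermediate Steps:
O(N, p) = -4
v(L) = -7*L*(-2 + L) (v(L) = -7*(L - 2)*(L + 0) = -7*(-2 + L)*L = -7*L*(-2 + L))
J(Y, a) = -4 - a
C(f) = f²
J(-6, v(4)) - 56*C(6) = (-4 - 7*4*(2 - 1*4)) - 56*6² = (-4 - 7*4*(2 - 4)) - 56*36 = (-4 - 7*4*(-2)) - 2016 = (-4 - 1*(-56)) - 2016 = (-4 + 56) - 2016 = 52 - 2016 = -1964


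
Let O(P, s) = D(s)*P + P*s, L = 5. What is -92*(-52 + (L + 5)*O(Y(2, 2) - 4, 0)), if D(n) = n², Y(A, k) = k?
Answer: 4784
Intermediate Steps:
O(P, s) = P*s + P*s² (O(P, s) = s²*P + P*s = P*s² + P*s = P*s + P*s²)
-92*(-52 + (L + 5)*O(Y(2, 2) - 4, 0)) = -92*(-52 + (5 + 5)*((2 - 4)*0*(1 + 0))) = -92*(-52 + 10*(-2*0*1)) = -92*(-52 + 10*0) = -92*(-52 + 0) = -92*(-52) = 4784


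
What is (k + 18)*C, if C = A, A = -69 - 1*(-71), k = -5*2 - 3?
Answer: 10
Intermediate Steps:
k = -13 (k = -10 - 3 = -13)
A = 2 (A = -69 + 71 = 2)
C = 2
(k + 18)*C = (-13 + 18)*2 = 5*2 = 10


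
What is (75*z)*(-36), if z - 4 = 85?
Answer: -240300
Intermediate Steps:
z = 89 (z = 4 + 85 = 89)
(75*z)*(-36) = (75*89)*(-36) = 6675*(-36) = -240300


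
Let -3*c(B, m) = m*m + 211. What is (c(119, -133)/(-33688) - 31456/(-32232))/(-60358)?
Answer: -13041743/682694007068 ≈ -1.9103e-5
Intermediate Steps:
c(B, m) = -211/3 - m**2/3 (c(B, m) = -(m*m + 211)/3 = -(m**2 + 211)/3 = -(211 + m**2)/3 = -211/3 - m**2/3)
(c(119, -133)/(-33688) - 31456/(-32232))/(-60358) = ((-211/3 - 1/3*(-133)**2)/(-33688) - 31456/(-32232))/(-60358) = ((-211/3 - 1/3*17689)*(-1/33688) - 31456*(-1/32232))*(-1/60358) = ((-211/3 - 17689/3)*(-1/33688) + 3932/4029)*(-1/60358) = (-17900/3*(-1/33688) + 3932/4029)*(-1/60358) = (4475/25266 + 3932/4029)*(-1/60358) = (13041743/11310746)*(-1/60358) = -13041743/682694007068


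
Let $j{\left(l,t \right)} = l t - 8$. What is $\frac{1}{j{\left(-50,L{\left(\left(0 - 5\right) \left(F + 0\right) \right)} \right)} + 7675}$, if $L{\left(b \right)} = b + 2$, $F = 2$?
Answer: $\frac{1}{8067} \approx 0.00012396$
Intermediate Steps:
$L{\left(b \right)} = 2 + b$
$j{\left(l,t \right)} = -8 + l t$
$\frac{1}{j{\left(-50,L{\left(\left(0 - 5\right) \left(F + 0\right) \right)} \right)} + 7675} = \frac{1}{\left(-8 - 50 \left(2 + \left(0 - 5\right) \left(2 + 0\right)\right)\right) + 7675} = \frac{1}{\left(-8 - 50 \left(2 - 10\right)\right) + 7675} = \frac{1}{\left(-8 - -400\right) + 7675} = \frac{1}{\left(-8 + 400\right) + 7675} = \frac{1}{392 + 7675} = \frac{1}{8067}$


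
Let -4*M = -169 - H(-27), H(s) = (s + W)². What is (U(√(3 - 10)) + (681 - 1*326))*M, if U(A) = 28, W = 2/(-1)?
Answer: 193415/2 ≈ 96708.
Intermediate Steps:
W = -2 (W = 2*(-1) = -2)
H(s) = (-2 + s)² (H(s) = (s - 2)² = (-2 + s)²)
M = 505/2 (M = -(-169 - (-2 - 27)²)/4 = -(-169 - 1*(-29)²)/4 = -(-169 - 1*841)/4 = -(-169 - 841)/4 = -¼*(-1010) = 505/2 ≈ 252.50)
(U(√(3 - 10)) + (681 - 1*326))*M = (28 + (681 - 1*326))*(505/2) = (28 + (681 - 326))*(505/2) = (28 + 355)*(505/2) = 383*(505/2) = 193415/2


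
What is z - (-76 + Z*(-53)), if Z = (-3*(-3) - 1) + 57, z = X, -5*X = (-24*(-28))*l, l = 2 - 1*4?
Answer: 18949/5 ≈ 3789.8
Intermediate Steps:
l = -2 (l = 2 - 4 = -2)
X = 1344/5 (X = -(-24*(-28))*(-2)/5 = -672*(-2)/5 = -1/5*(-1344) = 1344/5 ≈ 268.80)
z = 1344/5 ≈ 268.80
Z = 65 (Z = (9 - 1) + 57 = 8 + 57 = 65)
z - (-76 + Z*(-53)) = 1344/5 - (-76 + 65*(-53)) = 1344/5 - (-76 - 3445) = 1344/5 - 1*(-3521) = 1344/5 + 3521 = 18949/5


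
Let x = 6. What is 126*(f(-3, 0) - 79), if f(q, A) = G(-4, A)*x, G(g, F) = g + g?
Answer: -16002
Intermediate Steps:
G(g, F) = 2*g
f(q, A) = -48 (f(q, A) = (2*(-4))*6 = -8*6 = -48)
126*(f(-3, 0) - 79) = 126*(-48 - 79) = 126*(-127) = -16002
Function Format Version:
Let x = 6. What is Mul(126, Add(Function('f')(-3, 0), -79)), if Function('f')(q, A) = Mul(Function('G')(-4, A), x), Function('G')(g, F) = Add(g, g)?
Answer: -16002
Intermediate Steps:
Function('G')(g, F) = Mul(2, g)
Function('f')(q, A) = -48 (Function('f')(q, A) = Mul(Mul(2, -4), 6) = Mul(-8, 6) = -48)
Mul(126, Add(Function('f')(-3, 0), -79)) = Mul(126, Add(-48, -79)) = Mul(126, -127) = -16002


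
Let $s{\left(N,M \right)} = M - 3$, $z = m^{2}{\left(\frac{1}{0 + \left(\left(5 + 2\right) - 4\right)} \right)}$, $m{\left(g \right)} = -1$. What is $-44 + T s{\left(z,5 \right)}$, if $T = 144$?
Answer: $244$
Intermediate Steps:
$z = 1$ ($z = \left(-1\right)^{2} = 1$)
$s{\left(N,M \right)} = -3 + M$
$-44 + T s{\left(z,5 \right)} = -44 + 144 \left(-3 + 5\right) = -44 + 144 \cdot 2 = -44 + 288 = 244$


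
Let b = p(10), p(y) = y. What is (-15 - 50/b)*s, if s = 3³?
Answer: -540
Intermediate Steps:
b = 10
s = 27
(-15 - 50/b)*s = (-15 - 50/10)*27 = (-15 - 50*⅒)*27 = (-15 - 5)*27 = -20*27 = -540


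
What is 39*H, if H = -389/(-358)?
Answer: 15171/358 ≈ 42.377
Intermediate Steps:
H = 389/358 (H = -389*(-1/358) = 389/358 ≈ 1.0866)
39*H = 39*(389/358) = 15171/358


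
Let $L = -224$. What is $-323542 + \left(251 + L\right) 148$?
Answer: $-319546$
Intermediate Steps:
$-323542 + \left(251 + L\right) 148 = -323542 + \left(251 - 224\right) 148 = -323542 + 27 \cdot 148 = -323542 + 3996 = -319546$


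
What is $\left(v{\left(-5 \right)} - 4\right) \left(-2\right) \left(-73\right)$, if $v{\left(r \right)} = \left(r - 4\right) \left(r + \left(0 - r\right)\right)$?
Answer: $-584$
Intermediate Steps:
$v{\left(r \right)} = 0$ ($v{\left(r \right)} = \left(-4 + r\right) \left(r - r\right) = \left(-4 + r\right) 0 = 0$)
$\left(v{\left(-5 \right)} - 4\right) \left(-2\right) \left(-73\right) = \left(0 - 4\right) \left(-2\right) \left(-73\right) = \left(-4\right) \left(-2\right) \left(-73\right) = 8 \left(-73\right) = -584$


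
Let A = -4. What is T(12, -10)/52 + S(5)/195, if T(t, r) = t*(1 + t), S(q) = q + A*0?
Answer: 118/39 ≈ 3.0256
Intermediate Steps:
S(q) = q (S(q) = q - 4*0 = q + 0 = q)
T(12, -10)/52 + S(5)/195 = (12*(1 + 12))/52 + 5/195 = (12*13)*(1/52) + 5*(1/195) = 156*(1/52) + 1/39 = 3 + 1/39 = 118/39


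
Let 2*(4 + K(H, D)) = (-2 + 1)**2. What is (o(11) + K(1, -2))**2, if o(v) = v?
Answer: 225/4 ≈ 56.250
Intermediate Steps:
K(H, D) = -7/2 (K(H, D) = -4 + (-2 + 1)**2/2 = -4 + (1/2)*(-1)**2 = -4 + (1/2)*1 = -4 + 1/2 = -7/2)
(o(11) + K(1, -2))**2 = (11 - 7/2)**2 = (15/2)**2 = 225/4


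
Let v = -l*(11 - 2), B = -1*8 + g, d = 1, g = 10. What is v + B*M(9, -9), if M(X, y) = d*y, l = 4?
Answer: -54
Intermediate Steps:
B = 2 (B = -1*8 + 10 = -8 + 10 = 2)
M(X, y) = y (M(X, y) = 1*y = y)
v = -36 (v = -4*(11 - 2) = -4*9 = -1*36 = -36)
v + B*M(9, -9) = -36 + 2*(-9) = -36 - 18 = -54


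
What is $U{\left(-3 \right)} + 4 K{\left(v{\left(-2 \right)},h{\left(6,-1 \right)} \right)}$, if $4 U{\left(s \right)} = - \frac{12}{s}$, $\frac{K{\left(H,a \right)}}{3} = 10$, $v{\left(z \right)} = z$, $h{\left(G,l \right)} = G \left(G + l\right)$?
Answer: $121$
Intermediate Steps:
$K{\left(H,a \right)} = 30$ ($K{\left(H,a \right)} = 3 \cdot 10 = 30$)
$U{\left(s \right)} = - \frac{3}{s}$ ($U{\left(s \right)} = \frac{\left(-12\right) \frac{1}{s}}{4} = - \frac{3}{s}$)
$U{\left(-3 \right)} + 4 K{\left(v{\left(-2 \right)},h{\left(6,-1 \right)} \right)} = - \frac{3}{-3} + 4 \cdot 30 = \left(-3\right) \left(- \frac{1}{3}\right) + 120 = 1 + 120 = 121$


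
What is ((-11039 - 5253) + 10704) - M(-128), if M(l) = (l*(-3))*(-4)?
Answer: -4052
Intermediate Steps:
M(l) = 12*l (M(l) = -3*l*(-4) = 12*l)
((-11039 - 5253) + 10704) - M(-128) = ((-11039 - 5253) + 10704) - 12*(-128) = (-16292 + 10704) - 1*(-1536) = -5588 + 1536 = -4052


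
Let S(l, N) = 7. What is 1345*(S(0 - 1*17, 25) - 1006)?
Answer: -1343655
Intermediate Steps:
1345*(S(0 - 1*17, 25) - 1006) = 1345*(7 - 1006) = 1345*(-999) = -1343655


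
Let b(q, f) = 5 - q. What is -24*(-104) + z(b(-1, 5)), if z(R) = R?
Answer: 2502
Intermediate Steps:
-24*(-104) + z(b(-1, 5)) = -24*(-104) + (5 - 1*(-1)) = 2496 + (5 + 1) = 2496 + 6 = 2502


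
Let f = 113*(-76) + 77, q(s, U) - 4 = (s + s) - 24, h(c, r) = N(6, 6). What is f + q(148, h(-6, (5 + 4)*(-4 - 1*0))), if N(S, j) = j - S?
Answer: -8235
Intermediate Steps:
h(c, r) = 0 (h(c, r) = 6 - 1*6 = 6 - 6 = 0)
q(s, U) = -20 + 2*s (q(s, U) = 4 + ((s + s) - 24) = 4 + (2*s - 24) = 4 + (-24 + 2*s) = -20 + 2*s)
f = -8511 (f = -8588 + 77 = -8511)
f + q(148, h(-6, (5 + 4)*(-4 - 1*0))) = -8511 + (-20 + 2*148) = -8511 + (-20 + 296) = -8511 + 276 = -8235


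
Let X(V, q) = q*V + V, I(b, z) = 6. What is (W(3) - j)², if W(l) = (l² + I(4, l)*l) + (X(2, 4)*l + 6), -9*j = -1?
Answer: 320356/81 ≈ 3955.0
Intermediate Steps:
j = ⅑ (j = -⅑*(-1) = ⅑ ≈ 0.11111)
X(V, q) = V + V*q (X(V, q) = V*q + V = V + V*q)
W(l) = 6 + l² + 16*l (W(l) = (l² + 6*l) + ((2*(1 + 4))*l + 6) = (l² + 6*l) + ((2*5)*l + 6) = (l² + 6*l) + (10*l + 6) = (l² + 6*l) + (6 + 10*l) = 6 + l² + 16*l)
(W(3) - j)² = ((6 + 3² + 16*3) - 1*⅑)² = ((6 + 9 + 48) - ⅑)² = (63 - ⅑)² = (566/9)² = 320356/81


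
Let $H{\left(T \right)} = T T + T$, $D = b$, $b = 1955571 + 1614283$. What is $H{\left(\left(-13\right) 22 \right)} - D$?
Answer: $-3488344$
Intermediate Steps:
$b = 3569854$
$D = 3569854$
$H{\left(T \right)} = T + T^{2}$ ($H{\left(T \right)} = T^{2} + T = T + T^{2}$)
$H{\left(\left(-13\right) 22 \right)} - D = \left(-13\right) 22 \left(1 - 286\right) - 3569854 = - 286 \left(1 - 286\right) - 3569854 = \left(-286\right) \left(-285\right) - 3569854 = 81510 - 3569854 = -3488344$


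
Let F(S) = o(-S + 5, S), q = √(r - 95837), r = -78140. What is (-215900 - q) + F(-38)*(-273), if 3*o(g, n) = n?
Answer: -212442 - I*√173977 ≈ -2.1244e+5 - 417.11*I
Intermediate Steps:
o(g, n) = n/3
q = I*√173977 (q = √(-78140 - 95837) = √(-173977) = I*√173977 ≈ 417.11*I)
F(S) = S/3
(-215900 - q) + F(-38)*(-273) = (-215900 - I*√173977) + ((⅓)*(-38))*(-273) = (-215900 - I*√173977) - 38/3*(-273) = (-215900 - I*√173977) + 3458 = -212442 - I*√173977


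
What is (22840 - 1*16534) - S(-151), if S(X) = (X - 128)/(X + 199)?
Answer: 100989/16 ≈ 6311.8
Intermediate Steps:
S(X) = (-128 + X)/(199 + X)
(22840 - 1*16534) - S(-151) = (22840 - 1*16534) - (-128 - 151)/(199 - 151) = (22840 - 16534) - (-279)/48 = 6306 - (-279)/48 = 6306 - 1*(-93/16) = 6306 + 93/16 = 100989/16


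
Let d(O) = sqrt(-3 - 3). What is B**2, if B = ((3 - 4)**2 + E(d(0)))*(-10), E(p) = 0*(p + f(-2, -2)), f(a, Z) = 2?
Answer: 100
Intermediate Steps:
d(O) = I*sqrt(6) (d(O) = sqrt(-6) = I*sqrt(6))
E(p) = 0 (E(p) = 0*(p + 2) = 0*(2 + p) = 0)
B = -10 (B = ((3 - 4)**2 + 0)*(-10) = ((-1)**2 + 0)*(-10) = (1 + 0)*(-10) = 1*(-10) = -10)
B**2 = (-10)**2 = 100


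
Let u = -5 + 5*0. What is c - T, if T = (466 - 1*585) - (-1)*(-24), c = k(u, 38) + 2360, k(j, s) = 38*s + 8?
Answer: 3955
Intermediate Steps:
u = -5 (u = -5 + 0 = -5)
k(j, s) = 8 + 38*s
c = 3812 (c = (8 + 38*38) + 2360 = (8 + 1444) + 2360 = 1452 + 2360 = 3812)
T = -143 (T = (466 - 585) - 1*24 = -119 - 24 = -143)
c - T = 3812 - 1*(-143) = 3812 + 143 = 3955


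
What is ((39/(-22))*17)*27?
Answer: -17901/22 ≈ -813.68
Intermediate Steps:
((39/(-22))*17)*27 = ((39*(-1/22))*17)*27 = -39/22*17*27 = -663/22*27 = -17901/22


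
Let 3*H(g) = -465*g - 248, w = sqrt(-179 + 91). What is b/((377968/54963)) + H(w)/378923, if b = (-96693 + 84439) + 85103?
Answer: 4551622512778339/429662305392 - 310*I*sqrt(22)/378923 ≈ 10593.0 - 0.0038373*I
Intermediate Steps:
b = 72849 (b = -12254 + 85103 = 72849)
w = 2*I*sqrt(22) (w = sqrt(-88) = 2*I*sqrt(22) ≈ 9.3808*I)
H(g) = -248/3 - 155*g (H(g) = (-465*g - 248)/3 = (-248 - 465*g)/3 = -248/3 - 155*g)
b/((377968/54963)) + H(w)/378923 = 72849/((377968/54963)) + (-248/3 - 310*I*sqrt(22))/378923 = 72849/((377968*(1/54963))) + (-248/3 - 310*I*sqrt(22))*(1/378923) = 72849/(377968/54963) + (-248/1136769 - 310*I*sqrt(22)/378923) = 72849*(54963/377968) + (-248/1136769 - 310*I*sqrt(22)/378923) = 4003999587/377968 + (-248/1136769 - 310*I*sqrt(22)/378923) = 4551622512778339/429662305392 - 310*I*sqrt(22)/378923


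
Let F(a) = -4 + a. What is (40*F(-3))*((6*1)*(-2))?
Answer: 3360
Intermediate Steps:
(40*F(-3))*((6*1)*(-2)) = (40*(-4 - 3))*((6*1)*(-2)) = (40*(-7))*(6*(-2)) = -280*(-12) = 3360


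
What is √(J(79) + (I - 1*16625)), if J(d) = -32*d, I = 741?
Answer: 2*I*√4603 ≈ 135.69*I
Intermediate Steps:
√(J(79) + (I - 1*16625)) = √(-32*79 + (741 - 1*16625)) = √(-2528 + (741 - 16625)) = √(-2528 - 15884) = √(-18412) = 2*I*√4603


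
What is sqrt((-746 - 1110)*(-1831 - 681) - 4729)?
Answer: sqrt(4657543) ≈ 2158.1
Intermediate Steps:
sqrt((-746 - 1110)*(-1831 - 681) - 4729) = sqrt(-1856*(-2512) - 4729) = sqrt(4662272 - 4729) = sqrt(4657543)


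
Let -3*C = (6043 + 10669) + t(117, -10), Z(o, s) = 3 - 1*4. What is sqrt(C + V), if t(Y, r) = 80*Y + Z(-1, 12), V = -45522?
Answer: I*sqrt(487911)/3 ≈ 232.84*I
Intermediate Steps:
Z(o, s) = -1 (Z(o, s) = 3 - 4 = -1)
t(Y, r) = -1 + 80*Y (t(Y, r) = 80*Y - 1 = -1 + 80*Y)
C = -26071/3 (C = -((6043 + 10669) + (-1 + 80*117))/3 = -(16712 + (-1 + 9360))/3 = -(16712 + 9359)/3 = -1/3*26071 = -26071/3 ≈ -8690.3)
sqrt(C + V) = sqrt(-26071/3 - 45522) = sqrt(-162637/3) = I*sqrt(487911)/3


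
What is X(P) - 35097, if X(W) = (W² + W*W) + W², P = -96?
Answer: -7449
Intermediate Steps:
X(W) = 3*W² (X(W) = (W² + W²) + W² = 2*W² + W² = 3*W²)
X(P) - 35097 = 3*(-96)² - 35097 = 3*9216 - 35097 = 27648 - 35097 = -7449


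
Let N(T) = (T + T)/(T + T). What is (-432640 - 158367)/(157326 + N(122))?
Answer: -591007/157327 ≈ -3.7565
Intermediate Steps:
N(T) = 1 (N(T) = (2*T)/((2*T)) = (2*T)*(1/(2*T)) = 1)
(-432640 - 158367)/(157326 + N(122)) = (-432640 - 158367)/(157326 + 1) = -591007/157327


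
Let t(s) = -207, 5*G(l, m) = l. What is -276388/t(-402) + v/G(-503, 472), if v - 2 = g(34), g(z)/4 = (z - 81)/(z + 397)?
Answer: 59918286094/44876151 ≈ 1335.2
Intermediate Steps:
G(l, m) = l/5
g(z) = 4*(-81 + z)/(397 + z) (g(z) = 4*((z - 81)/(z + 397)) = 4*((-81 + z)/(397 + z)) = 4*(-81 + z)/(397 + z))
v = 674/431 (v = 2 + 4*(-81 + 34)/(397 + 34) = 2 + 4*(-47)/431 = 2 + 4*(1/431)*(-47) = 2 - 188/431 = 674/431 ≈ 1.5638)
-276388/t(-402) + v/G(-503, 472) = -276388/(-207) + 674/(431*(((⅕)*(-503)))) = -276388*(-1/207) + 674/(431*(-503/5)) = 276388/207 + (674/431)*(-5/503) = 276388/207 - 3370/216793 = 59918286094/44876151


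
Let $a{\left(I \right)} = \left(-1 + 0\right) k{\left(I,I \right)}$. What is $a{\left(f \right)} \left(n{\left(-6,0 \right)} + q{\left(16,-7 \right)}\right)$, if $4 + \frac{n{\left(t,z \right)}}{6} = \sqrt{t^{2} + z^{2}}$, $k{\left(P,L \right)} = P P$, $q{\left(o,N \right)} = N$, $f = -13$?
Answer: $-845$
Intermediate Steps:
$k{\left(P,L \right)} = P^{2}$
$a{\left(I \right)} = - I^{2}$ ($a{\left(I \right)} = \left(-1 + 0\right) I^{2} = - I^{2}$)
$n{\left(t,z \right)} = -24 + 6 \sqrt{t^{2} + z^{2}}$
$a{\left(f \right)} \left(n{\left(-6,0 \right)} + q{\left(16,-7 \right)}\right) = - \left(-13\right)^{2} \left(\left(-24 + 6 \sqrt{\left(-6\right)^{2} + 0^{2}}\right) - 7\right) = \left(-1\right) 169 \left(\left(-24 + 6 \sqrt{36 + 0}\right) - 7\right) = - 169 \left(\left(-24 + 6 \sqrt{36}\right) - 7\right) = - 169 \left(\left(-24 + 6 \cdot 6\right) - 7\right) = - 169 \left(\left(-24 + 36\right) - 7\right) = - 169 \left(12 - 7\right) = \left(-169\right) 5 = -845$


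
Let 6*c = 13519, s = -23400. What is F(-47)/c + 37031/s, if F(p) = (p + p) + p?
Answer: -520418489/316344600 ≈ -1.6451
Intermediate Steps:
c = 13519/6 (c = (1/6)*13519 = 13519/6 ≈ 2253.2)
F(p) = 3*p (F(p) = 2*p + p = 3*p)
F(-47)/c + 37031/s = (3*(-47))/(13519/6) + 37031/(-23400) = -141*6/13519 + 37031*(-1/23400) = -846/13519 - 37031/23400 = -520418489/316344600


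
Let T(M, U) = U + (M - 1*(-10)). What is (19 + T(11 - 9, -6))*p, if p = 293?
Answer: 7325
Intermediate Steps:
T(M, U) = 10 + M + U (T(M, U) = U + (M + 10) = U + (10 + M) = 10 + M + U)
(19 + T(11 - 9, -6))*p = (19 + (10 + (11 - 9) - 6))*293 = (19 + (10 + 2 - 6))*293 = (19 + 6)*293 = 25*293 = 7325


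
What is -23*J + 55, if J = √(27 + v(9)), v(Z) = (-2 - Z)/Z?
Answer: 55 - 46*√58/3 ≈ -61.775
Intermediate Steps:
v(Z) = (-2 - Z)/Z
J = 2*√58/3 (J = √(27 + (-2 - 1*9)/9) = √(27 + (-2 - 9)/9) = √(27 + (⅑)*(-11)) = √(27 - 11/9) = √(232/9) = 2*√58/3 ≈ 5.0772)
-23*J + 55 = -46*√58/3 + 55 = 55 - 46*√58/3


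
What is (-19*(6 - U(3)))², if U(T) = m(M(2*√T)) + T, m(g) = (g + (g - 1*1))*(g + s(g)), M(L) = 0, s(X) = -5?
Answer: 1444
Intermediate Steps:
m(g) = (-1 + 2*g)*(-5 + g) (m(g) = (g + (g - 1*1))*(g - 5) = (g + (g - 1))*(-5 + g) = (g + (-1 + g))*(-5 + g) = (-1 + 2*g)*(-5 + g))
U(T) = 5 + T (U(T) = (5 - 11*0 + 2*0²) + T = (5 + 0 + 2*0) + T = (5 + 0 + 0) + T = 5 + T)
(-19*(6 - U(3)))² = (-19*(6 - (5 + 3)))² = (-19*(6 - 1*8))² = (-19*(6 - 8))² = (-19*(-2))² = 38² = 1444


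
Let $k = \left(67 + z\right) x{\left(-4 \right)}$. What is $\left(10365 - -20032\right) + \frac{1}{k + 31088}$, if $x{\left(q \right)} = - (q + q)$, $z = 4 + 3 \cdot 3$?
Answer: $\frac{964436017}{31728} \approx 30397.0$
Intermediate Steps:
$z = 13$ ($z = 4 + 9 = 13$)
$x{\left(q \right)} = - 2 q$
$k = 640$ ($k = \left(67 + 13\right) \left(\left(-2\right) \left(-4\right)\right) = 80 \cdot 8 = 640$)
$\left(10365 - -20032\right) + \frac{1}{k + 31088} = \left(10365 - -20032\right) + \frac{1}{640 + 31088} = \left(10365 + 20032\right) + \frac{1}{31728} = 30397 + \frac{1}{31728} = \frac{964436017}{31728}$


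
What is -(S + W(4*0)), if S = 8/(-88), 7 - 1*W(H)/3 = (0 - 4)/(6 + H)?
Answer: -252/11 ≈ -22.909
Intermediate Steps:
W(H) = 21 + 12/(6 + H) (W(H) = 21 - 3*(0 - 4)/(6 + H) = 21 - (-12)/(6 + H) = 21 + 12/(6 + H))
S = -1/11 (S = 8*(-1/88) = -1/11 ≈ -0.090909)
-(S + W(4*0)) = -(-1/11 + 3*(46 + 7*(4*0))/(6 + 4*0)) = -(-1/11 + 3*(46 + 7*0)/(6 + 0)) = -(-1/11 + 3*(46 + 0)/6) = -(-1/11 + 3*(1/6)*46) = -(-1/11 + 23) = -1*252/11 = -252/11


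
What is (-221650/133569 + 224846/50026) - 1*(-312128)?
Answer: 1042817071019053/3340961397 ≈ 3.1213e+5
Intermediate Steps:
(-221650/133569 + 224846/50026) - 1*(-312128) = (-221650*1/133569 + 224846*(1/50026)) + 312128 = (-221650/133569 + 112423/25013) + 312128 = 9472096237/3340961397 + 312128 = 1042817071019053/3340961397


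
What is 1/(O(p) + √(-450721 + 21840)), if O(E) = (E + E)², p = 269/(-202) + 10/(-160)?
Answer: 3313943539776/182828316001255057 - 426231402496*I*√428881/182828316001255057 ≈ 1.8126e-5 - 0.0015268*I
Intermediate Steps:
p = -2253/1616 (p = 269*(-1/202) + 10*(-1/160) = -269/202 - 1/16 = -2253/1616 ≈ -1.3942)
O(E) = 4*E² (O(E) = (2*E)² = 4*E²)
1/(O(p) + √(-450721 + 21840)) = 1/(4*(-2253/1616)² + √(-450721 + 21840)) = 1/(4*(5076009/2611456) + √(-428881)) = 1/(5076009/652864 + I*√428881)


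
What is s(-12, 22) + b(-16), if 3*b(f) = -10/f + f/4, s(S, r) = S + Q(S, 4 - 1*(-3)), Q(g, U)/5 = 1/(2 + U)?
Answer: -905/72 ≈ -12.569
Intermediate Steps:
Q(g, U) = 5/(2 + U)
s(S, r) = 5/9 + S (s(S, r) = S + 5/(2 + (4 - 1*(-3))) = S + 5/(2 + (4 + 3)) = S + 5/(2 + 7) = S + 5/9 = 5/9 + S)
b(f) = -10/(3*f) + f/12 (b(f) = (-10/f + f/4)/3 = -10/(3*f) + f/12)
s(-12, 22) + b(-16) = (5/9 - 12) + (1/12)*(-40 + (-16)²)/(-16) = -103/9 + (1/12)*(-1/16)*(-40 + 256) = -103/9 + (1/12)*(-1/16)*216 = -103/9 - 9/8 = -905/72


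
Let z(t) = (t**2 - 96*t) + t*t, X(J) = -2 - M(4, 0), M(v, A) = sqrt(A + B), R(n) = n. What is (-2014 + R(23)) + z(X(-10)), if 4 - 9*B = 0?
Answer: -15487/9 ≈ -1720.8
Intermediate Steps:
B = 4/9 (B = 4/9 - 1/9*0 = 4/9 + 0 = 4/9 ≈ 0.44444)
M(v, A) = sqrt(4/9 + A) (M(v, A) = sqrt(A + 4/9) = sqrt(4/9 + A))
X(J) = -8/3 (X(J) = -2 - sqrt(4 + 9*0)/3 = -2 - sqrt(4 + 0)/3 = -2 - sqrt(4)/3 = -2 - 2/3 = -8/3)
z(t) = -96*t + 2*t**2 (z(t) = (t**2 - 96*t) + t**2 = -96*t + 2*t**2)
(-2014 + R(23)) + z(X(-10)) = (-2014 + 23) + 2*(-8/3)*(-48 - 8/3) = -1991 + 2*(-8/3)*(-152/3) = -1991 + 2432/9 = -15487/9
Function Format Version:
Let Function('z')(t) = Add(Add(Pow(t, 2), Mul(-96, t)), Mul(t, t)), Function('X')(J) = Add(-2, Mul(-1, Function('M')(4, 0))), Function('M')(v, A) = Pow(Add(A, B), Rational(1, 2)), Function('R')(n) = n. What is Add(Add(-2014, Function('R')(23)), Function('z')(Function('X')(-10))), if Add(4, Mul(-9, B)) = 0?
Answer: Rational(-15487, 9) ≈ -1720.8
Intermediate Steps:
B = Rational(4, 9) (B = Add(Rational(4, 9), Mul(Rational(-1, 9), 0)) = Add(Rational(4, 9), 0) = Rational(4, 9) ≈ 0.44444)
Function('M')(v, A) = Pow(Add(Rational(4, 9), A), Rational(1, 2)) (Function('M')(v, A) = Pow(Add(A, Rational(4, 9)), Rational(1, 2)) = Pow(Add(Rational(4, 9), A), Rational(1, 2)))
Function('X')(J) = Rational(-8, 3) (Function('X')(J) = Add(-2, Mul(-1, Mul(Rational(1, 3), Pow(Add(4, Mul(9, 0)), Rational(1, 2))))) = Add(-2, Mul(-1, Mul(Rational(1, 3), Pow(Add(4, 0), Rational(1, 2))))) = Add(-2, Mul(-1, Mul(Rational(1, 3), Pow(4, Rational(1, 2))))) = Add(-2, Mul(-1, Mul(Rational(1, 3), 2))) = Add(-2, Mul(-1, Rational(2, 3))) = Add(-2, Rational(-2, 3)) = Rational(-8, 3))
Function('z')(t) = Add(Mul(-96, t), Mul(2, Pow(t, 2))) (Function('z')(t) = Add(Add(Pow(t, 2), Mul(-96, t)), Pow(t, 2)) = Add(Mul(-96, t), Mul(2, Pow(t, 2))))
Add(Add(-2014, Function('R')(23)), Function('z')(Function('X')(-10))) = Add(Add(-2014, 23), Mul(2, Rational(-8, 3), Add(-48, Rational(-8, 3)))) = Add(-1991, Mul(2, Rational(-8, 3), Rational(-152, 3))) = Add(-1991, Rational(2432, 9)) = Rational(-15487, 9)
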